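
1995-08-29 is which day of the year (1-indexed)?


Date: August 29, 1995
Days in months 1 through 7: 212
Plus 29 days in August

Day of year: 241


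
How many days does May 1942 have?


May 1942

31 days


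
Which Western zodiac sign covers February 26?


Date: February 26
Conventional tropical zodiac dates: Pisces from February 19 onward; Aries starts March 21
February 26 falls within the Pisces range

Pisces


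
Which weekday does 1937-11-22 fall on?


Date: November 22, 1937
Anchor: Jan 1, 1937. With p = 1937 - 1 = 1936: (p + p//4 - p//100 + p//400) mod 7 = (1936 + 484 - 19 + 4) mod 7 = 2405 mod 7 = 4 -> Friday (Mon=0 ... Sun=6)
Days before November (Jan-Oct): 304; offset = 304 + 22 - 1 = 325
Weekday index = (4 + 325) mod 7 = 0

Day of the week: Monday


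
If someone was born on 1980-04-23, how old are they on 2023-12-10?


Birth: 1980-04-23
Reference: 2023-12-10
Year difference: 2023 - 1980 = 43

43 years old


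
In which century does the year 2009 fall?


Century = (year - 1) // 100 + 1
= (2009 - 1) // 100 + 1
= 2008 // 100 + 1
= 20 + 1

21st century


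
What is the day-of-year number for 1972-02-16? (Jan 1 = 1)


Date: February 16, 1972
Days in months 1 through 1: 31
Plus 16 days in February

Day of year: 47


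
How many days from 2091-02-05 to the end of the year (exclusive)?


Day of year: 36 of 365
Remaining = 365 - 36

329 days


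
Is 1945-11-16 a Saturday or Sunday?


Anchor: Jan 1, 1945. With p = 1945 - 1 = 1944: (p + p//4 - p//100 + p//400) mod 7 = (1944 + 486 - 19 + 4) mod 7 = 2415 mod 7 = 0 -> Monday (Mon=0 ... Sun=6)
Day of year: 320; offset = 319
Weekday index = (0 + 319) mod 7 = 4 -> Friday
Weekend days: Saturday, Sunday

No


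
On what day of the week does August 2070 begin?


Target: August 1, 2070
Anchor: Jan 1, 2070. With p = 2070 - 1 = 2069: (p + p//4 - p//100 + p//400) mod 7 = (2069 + 517 - 20 + 5) mod 7 = 2571 mod 7 = 2 -> Wednesday (Mon=0 ... Sun=6)
Days before August (Jan-Jul): 212 days
Weekday index = (2 + 212) mod 7 = 4

Friday


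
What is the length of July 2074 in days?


July 2074

31 days


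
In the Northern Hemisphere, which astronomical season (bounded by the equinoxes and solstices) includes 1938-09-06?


Date: September 6
Astronomical Summer (approx.; exact equinox/solstice day varies by year): June 21 to September 21
September 6 falls within the Summer window

Summer


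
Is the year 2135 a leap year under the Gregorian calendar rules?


Gregorian leap year rule: divisible by 4, but not by 100, unless also by 400.
2135 is not divisible by 4 -> not a leap year

No


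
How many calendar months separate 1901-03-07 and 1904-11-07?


From March 1901 to November 1904
3 years * 12 = 36 months, plus 8 months = 44

44 months


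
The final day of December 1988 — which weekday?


December 1988 has 31 days
Anchor: Jan 1, 1988. With p = 1988 - 1 = 1987: (p + p//4 - p//100 + p//400) mod 7 = (1987 + 496 - 19 + 4) mod 7 = 2468 mod 7 = 4 -> Friday (Mon=0 ... Sun=6)
Days before December (Jan-Nov): 335; December 1 index = (4 + 335) mod 7 = 3 -> Thursday
Last day offset: 31 - 1 = 30 days
Weekday index = (3 + 30) mod 7 = 5

Saturday, December 31


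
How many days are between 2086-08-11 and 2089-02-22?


From 2086-08-11 to 2089-02-22
2086-08-11: days before August = 31 + 28 + 31 + 30 + 31 + 30 + 31 = 212 (2086 is not a leap year); day of year = 212 + 11 = 223
2089-02-22: days before February = 31; day of year = 31 + 22 = 53
Rest of 2086: 365 - 223 = 142
Full years 2087 (365), 2088 (366): 731
Total = 142 + 731 + 53 = 926

926 days


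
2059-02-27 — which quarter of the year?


Month: February (month 2)
Q1: Jan-Mar, Q2: Apr-Jun, Q3: Jul-Sep, Q4: Oct-Dec

Q1


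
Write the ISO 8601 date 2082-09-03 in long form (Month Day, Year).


ISO 2082-09-03 parses as year=2082, month=09, day=03
Month 9 -> September

September 3, 2082


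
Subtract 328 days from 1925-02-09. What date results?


Start: 1925-02-09, subtract 328 days
Back 9 days from February 9 reaches January 31, 1925 -> 319 left
January 1925 has 31 days -> back to December 31, 1924 -> 288 left
December 1924 has 31 days -> back to November 30, 1924 -> 257 left
November 1924 has 30 days -> back to October 31, 1924 -> 227 left
October 1924 has 31 days -> back to September 30, 1924 -> 196 left
September 1924 has 30 days -> back to August 31, 1924 -> 166 left
August 1924 has 31 days -> back to July 31, 1924 -> 135 left
July 1924 has 31 days -> back to June 30, 1924 -> 104 left
June 1924 has 30 days -> back to May 31, 1924 -> 74 left
May 1924 has 31 days -> back to April 30, 1924 -> 43 left
April 1924 has 30 days -> back to March 31, 1924 -> 13 left
March 1924: 31 - 13 = 18 -> lands on March 18

Result: 1924-03-18


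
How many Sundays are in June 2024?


June 2024 has 30 days
Anchor: Jan 1, 2024. With p = 2024 - 1 = 2023: (p + p//4 - p//100 + p//400) mod 7 = (2023 + 505 - 20 + 5) mod 7 = 2513 mod 7 = 0 -> Monday (Mon=0 ... Sun=6)
Days before June (Jan-May): 152; June 1 index = (0 + 152) mod 7 = 5 -> Saturday
First Sunday is June 2
Sundays: 2, 9, 16, 23, 30

5 Sundays


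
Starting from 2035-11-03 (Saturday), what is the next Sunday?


Current: Saturday
Target: Sunday
Days ahead: 1

Next Sunday: 2035-11-04


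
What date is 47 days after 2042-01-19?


Start: 2042-01-19, add 47 days
January 2042 has 31 days: 31 - 19 = 12 days to January 31 -> 35 left
February 2042 has 28 days -> 7 left
March 2042: 7 <= 31 -> lands on March 7

Result: 2042-03-07


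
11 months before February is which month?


February is month 2
2 - 11 = -9; wrap: -9 + 12 = 3

March


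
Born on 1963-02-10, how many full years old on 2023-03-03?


Birth: 1963-02-10
Reference: 2023-03-03
Year difference: 2023 - 1963 = 60

60 years old


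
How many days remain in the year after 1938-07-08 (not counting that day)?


Day of year: 189 of 365
Remaining = 365 - 189

176 days


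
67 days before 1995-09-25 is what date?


Start: 1995-09-25, subtract 67 days
Back 25 days from September 25 reaches August 31, 1995 -> 42 left
August 1995 has 31 days -> back to July 31, 1995 -> 11 left
July 1995: 31 - 11 = 20 -> lands on July 20

Result: 1995-07-20


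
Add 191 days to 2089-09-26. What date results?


Start: 2089-09-26, add 191 days
September 2089 has 30 days: 30 - 26 = 4 days to September 30 -> 187 left
October 2089 has 31 days -> 156 left
November 2089 has 30 days -> 126 left
December 2089 has 31 days -> 95 left
January 2090 has 31 days -> 64 left
February 2090 has 28 days -> 36 left
March 2090 has 31 days -> 5 left
April 2090: 5 <= 30 -> lands on April 5

Result: 2090-04-05


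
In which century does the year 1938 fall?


Century = (year - 1) // 100 + 1
= (1938 - 1) // 100 + 1
= 1937 // 100 + 1
= 19 + 1

20th century


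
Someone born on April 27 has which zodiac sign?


Date: April 27
Conventional tropical zodiac dates: Taurus from April 20 onward; Gemini starts May 21
April 27 falls within the Taurus range

Taurus


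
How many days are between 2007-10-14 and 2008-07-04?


From 2007-10-14 to 2008-07-04
2007-10-14: days before October = 31 + 28 + 31 + 30 + 31 + 30 + 31 + 31 + 30 = 273 (2007 is not a leap year); day of year = 273 + 14 = 287
2008-07-04: days before July = 31 + 29 + 31 + 30 + 31 + 30 = 182 (2008 is a leap year); day of year = 182 + 4 = 186
Rest of 2007: 365 - 287 = 78
Total = 78 + 186 = 264

264 days


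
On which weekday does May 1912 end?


May 1912 has 31 days
Anchor: Jan 1, 1912. With p = 1912 - 1 = 1911: (p + p//4 - p//100 + p//400) mod 7 = (1911 + 477 - 19 + 4) mod 7 = 2373 mod 7 = 0 -> Monday (Mon=0 ... Sun=6)
Days before May (Jan-Apr): 121; May 1 index = (0 + 121) mod 7 = 2 -> Wednesday
Last day offset: 31 - 1 = 30 days
Weekday index = (2 + 30) mod 7 = 4

Friday, May 31


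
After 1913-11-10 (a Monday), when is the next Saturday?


Current: Monday
Target: Saturday
Days ahead: 5

Next Saturday: 1913-11-15


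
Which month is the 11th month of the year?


Month 11 of 12

November


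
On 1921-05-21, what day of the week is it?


Date: May 21, 1921
Anchor: Jan 1, 1921. With p = 1921 - 1 = 1920: (p + p//4 - p//100 + p//400) mod 7 = (1920 + 480 - 19 + 4) mod 7 = 2385 mod 7 = 5 -> Saturday (Mon=0 ... Sun=6)
Days before May (Jan-Apr): 120; offset = 120 + 21 - 1 = 140
Weekday index = (5 + 140) mod 7 = 5

Day of the week: Saturday


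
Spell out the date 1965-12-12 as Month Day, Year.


ISO 1965-12-12 parses as year=1965, month=12, day=12
Month 12 -> December

December 12, 1965


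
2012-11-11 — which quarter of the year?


Month: November (month 11)
Q1: Jan-Mar, Q2: Apr-Jun, Q3: Jul-Sep, Q4: Oct-Dec

Q4


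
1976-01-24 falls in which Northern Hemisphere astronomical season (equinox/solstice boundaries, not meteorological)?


Date: January 24
Astronomical Winter (approx.; exact equinox/solstice day varies by year): December 21 to March 19
January 24 falls within the Winter window

Winter


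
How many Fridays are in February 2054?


February 2054 has 28 days
Anchor: Jan 1, 2054. With p = 2054 - 1 = 2053: (p + p//4 - p//100 + p//400) mod 7 = (2053 + 513 - 20 + 5) mod 7 = 2551 mod 7 = 3 -> Thursday (Mon=0 ... Sun=6)
Days before February (Jan): 31; February 1 index = (3 + 31) mod 7 = 6 -> Sunday
First Friday is February 6
Fridays: 6, 13, 20, 27

4 Fridays


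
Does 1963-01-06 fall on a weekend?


Anchor: Jan 1, 1963. With p = 1963 - 1 = 1962: (p + p//4 - p//100 + p//400) mod 7 = (1962 + 490 - 19 + 4) mod 7 = 2437 mod 7 = 1 -> Tuesday (Mon=0 ... Sun=6)
Day of year: 6; offset = 5
Weekday index = (1 + 5) mod 7 = 6 -> Sunday
Weekend days: Saturday, Sunday

Yes


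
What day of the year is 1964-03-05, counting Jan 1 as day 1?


Date: March 5, 1964
Days in months 1 through 2: 60
Plus 5 days in March

Day of year: 65


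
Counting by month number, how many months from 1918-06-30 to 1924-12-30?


From June 1918 to December 1924
6 years * 12 = 72 months, plus 6 months = 78

78 months


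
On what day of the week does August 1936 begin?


Target: August 1, 1936
Anchor: Jan 1, 1936. With p = 1936 - 1 = 1935: (p + p//4 - p//100 + p//400) mod 7 = (1935 + 483 - 19 + 4) mod 7 = 2403 mod 7 = 2 -> Wednesday (Mon=0 ... Sun=6)
Days before August (Jan-Jul): 213 days
Weekday index = (2 + 213) mod 7 = 5

Saturday


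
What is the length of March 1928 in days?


March 1928

31 days


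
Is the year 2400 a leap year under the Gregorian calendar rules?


Gregorian leap year rule: divisible by 4, but not by 100, unless also by 400.
2400 is divisible by 400 -> leap year

Yes


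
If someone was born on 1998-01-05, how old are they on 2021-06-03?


Birth: 1998-01-05
Reference: 2021-06-03
Year difference: 2021 - 1998 = 23

23 years old


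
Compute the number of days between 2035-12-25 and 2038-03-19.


From 2035-12-25 to 2038-03-19
2035-12-25: days before December = 31 + 28 + 31 + 30 + 31 + 30 + 31 + 31 + 30 + 31 + 30 = 334 (2035 is not a leap year); day of year = 334 + 25 = 359
2038-03-19: days before March = 31 + 28 = 59 (2038 is not a leap year); day of year = 59 + 19 = 78
Rest of 2035: 365 - 359 = 6
Full years 2036 (366), 2037 (365): 731
Total = 6 + 731 + 78 = 815

815 days


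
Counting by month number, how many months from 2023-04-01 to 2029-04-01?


From April 2023 to April 2029
6 years * 12 = 72 months = 72

72 months


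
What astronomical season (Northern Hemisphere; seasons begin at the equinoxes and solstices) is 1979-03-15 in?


Date: March 15
Astronomical Winter (approx.; exact equinox/solstice day varies by year): December 21 to March 19
March 15 falls within the Winter window

Winter


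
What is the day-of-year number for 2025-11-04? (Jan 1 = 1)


Date: November 4, 2025
Days in months 1 through 10: 304
Plus 4 days in November

Day of year: 308


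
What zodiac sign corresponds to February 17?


Date: February 17
Conventional tropical zodiac dates: Aquarius from January 20 onward; Pisces starts February 19
February 17 falls within the Aquarius range

Aquarius


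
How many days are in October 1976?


October 1976

31 days


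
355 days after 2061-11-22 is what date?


Start: 2061-11-22, add 355 days
November 2061 has 30 days: 30 - 22 = 8 days to November 30 -> 347 left
December 2061 has 31 days -> 316 left
January 2062 has 31 days -> 285 left
February 2062 has 28 days -> 257 left
March 2062 has 31 days -> 226 left
April 2062 has 30 days -> 196 left
May 2062 has 31 days -> 165 left
June 2062 has 30 days -> 135 left
July 2062 has 31 days -> 104 left
August 2062 has 31 days -> 73 left
September 2062 has 30 days -> 43 left
October 2062 has 31 days -> 12 left
November 2062: 12 <= 30 -> lands on November 12

Result: 2062-11-12


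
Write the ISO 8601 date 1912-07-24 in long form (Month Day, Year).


ISO 1912-07-24 parses as year=1912, month=07, day=24
Month 7 -> July

July 24, 1912


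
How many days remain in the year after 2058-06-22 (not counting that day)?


Day of year: 173 of 365
Remaining = 365 - 173

192 days


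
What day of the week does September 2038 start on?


Target: September 1, 2038
Anchor: Jan 1, 2038. With p = 2038 - 1 = 2037: (p + p//4 - p//100 + p//400) mod 7 = (2037 + 509 - 20 + 5) mod 7 = 2531 mod 7 = 4 -> Friday (Mon=0 ... Sun=6)
Days before September (Jan-Aug): 243 days
Weekday index = (4 + 243) mod 7 = 2

Wednesday


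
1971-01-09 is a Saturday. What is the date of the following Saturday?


Current: Saturday
Target: Saturday
Days ahead: 7

Next Saturday: 1971-01-16


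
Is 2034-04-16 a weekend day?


Anchor: Jan 1, 2034. With p = 2034 - 1 = 2033: (p + p//4 - p//100 + p//400) mod 7 = (2033 + 508 - 20 + 5) mod 7 = 2526 mod 7 = 6 -> Sunday (Mon=0 ... Sun=6)
Day of year: 106; offset = 105
Weekday index = (6 + 105) mod 7 = 6 -> Sunday
Weekend days: Saturday, Sunday

Yes


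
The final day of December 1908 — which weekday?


December 1908 has 31 days
Anchor: Jan 1, 1908. With p = 1908 - 1 = 1907: (p + p//4 - p//100 + p//400) mod 7 = (1907 + 476 - 19 + 4) mod 7 = 2368 mod 7 = 2 -> Wednesday (Mon=0 ... Sun=6)
Days before December (Jan-Nov): 335; December 1 index = (2 + 335) mod 7 = 1 -> Tuesday
Last day offset: 31 - 1 = 30 days
Weekday index = (1 + 30) mod 7 = 3

Thursday, December 31


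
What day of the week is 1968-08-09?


Date: August 9, 1968
Anchor: Jan 1, 1968. With p = 1968 - 1 = 1967: (p + p//4 - p//100 + p//400) mod 7 = (1967 + 491 - 19 + 4) mod 7 = 2443 mod 7 = 0 -> Monday (Mon=0 ... Sun=6)
Days before August (Jan-Jul): 213; offset = 213 + 9 - 1 = 221
Weekday index = (0 + 221) mod 7 = 4

Day of the week: Friday


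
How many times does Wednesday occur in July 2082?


July 2082 has 31 days
Anchor: Jan 1, 2082. With p = 2082 - 1 = 2081: (p + p//4 - p//100 + p//400) mod 7 = (2081 + 520 - 20 + 5) mod 7 = 2586 mod 7 = 3 -> Thursday (Mon=0 ... Sun=6)
Days before July (Jan-Jun): 181; July 1 index = (3 + 181) mod 7 = 2 -> Wednesday
First Wednesday is July 1
Wednesdays: 1, 8, 15, 22, 29

5 Wednesdays


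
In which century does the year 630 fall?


Century = (year - 1) // 100 + 1
= (630 - 1) // 100 + 1
= 629 // 100 + 1
= 6 + 1

7th century


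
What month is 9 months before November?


November is month 11
11 - 9 = 2

February


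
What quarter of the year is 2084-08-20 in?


Month: August (month 8)
Q1: Jan-Mar, Q2: Apr-Jun, Q3: Jul-Sep, Q4: Oct-Dec

Q3


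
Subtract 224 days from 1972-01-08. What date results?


Start: 1972-01-08, subtract 224 days
Back 8 days from January 8 reaches December 31, 1971 -> 216 left
December 1971 has 31 days -> back to November 30, 1971 -> 185 left
November 1971 has 30 days -> back to October 31, 1971 -> 155 left
October 1971 has 31 days -> back to September 30, 1971 -> 124 left
September 1971 has 30 days -> back to August 31, 1971 -> 94 left
August 1971 has 31 days -> back to July 31, 1971 -> 63 left
July 1971 has 31 days -> back to June 30, 1971 -> 32 left
June 1971 has 30 days -> back to May 31, 1971 -> 2 left
May 1971: 31 - 2 = 29 -> lands on May 29

Result: 1971-05-29


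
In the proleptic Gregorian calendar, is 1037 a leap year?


Gregorian leap year rule: divisible by 4, but not by 100, unless also by 400.
1037 is not divisible by 4 -> not a leap year

No


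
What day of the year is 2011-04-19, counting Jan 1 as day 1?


Date: April 19, 2011
Days in months 1 through 3: 90
Plus 19 days in April

Day of year: 109


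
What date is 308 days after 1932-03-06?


Start: 1932-03-06, add 308 days
March 1932 has 31 days: 31 - 6 = 25 days to March 31 -> 283 left
April 1932 has 30 days -> 253 left
May 1932 has 31 days -> 222 left
June 1932 has 30 days -> 192 left
July 1932 has 31 days -> 161 left
August 1932 has 31 days -> 130 left
September 1932 has 30 days -> 100 left
October 1932 has 31 days -> 69 left
November 1932 has 30 days -> 39 left
December 1932 has 31 days -> 8 left
January 1933: 8 <= 31 -> lands on January 8

Result: 1933-01-08


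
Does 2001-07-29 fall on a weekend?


Anchor: Jan 1, 2001. With p = 2001 - 1 = 2000: (p + p//4 - p//100 + p//400) mod 7 = (2000 + 500 - 20 + 5) mod 7 = 2485 mod 7 = 0 -> Monday (Mon=0 ... Sun=6)
Day of year: 210; offset = 209
Weekday index = (0 + 209) mod 7 = 6 -> Sunday
Weekend days: Saturday, Sunday

Yes


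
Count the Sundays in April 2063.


April 2063 has 30 days
Anchor: Jan 1, 2063. With p = 2063 - 1 = 2062: (p + p//4 - p//100 + p//400) mod 7 = (2062 + 515 - 20 + 5) mod 7 = 2562 mod 7 = 0 -> Monday (Mon=0 ... Sun=6)
Days before April (Jan-Mar): 90; April 1 index = (0 + 90) mod 7 = 6 -> Sunday
First Sunday is April 1
Sundays: 1, 8, 15, 22, 29

5 Sundays


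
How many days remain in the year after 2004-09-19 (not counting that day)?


Day of year: 263 of 366
Remaining = 366 - 263

103 days


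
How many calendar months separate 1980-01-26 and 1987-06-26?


From January 1980 to June 1987
7 years * 12 = 84 months, plus 5 months = 89

89 months


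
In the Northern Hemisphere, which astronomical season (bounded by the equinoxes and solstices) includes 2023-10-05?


Date: October 5
Astronomical Autumn (approx.; exact equinox/solstice day varies by year): September 22 to December 20
October 5 falls within the Autumn window

Autumn


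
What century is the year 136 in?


Century = (year - 1) // 100 + 1
= (136 - 1) // 100 + 1
= 135 // 100 + 1
= 1 + 1

2nd century


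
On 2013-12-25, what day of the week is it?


Date: December 25, 2013
Anchor: Jan 1, 2013. With p = 2013 - 1 = 2012: (p + p//4 - p//100 + p//400) mod 7 = (2012 + 503 - 20 + 5) mod 7 = 2500 mod 7 = 1 -> Tuesday (Mon=0 ... Sun=6)
Days before December (Jan-Nov): 334; offset = 334 + 25 - 1 = 358
Weekday index = (1 + 358) mod 7 = 2

Day of the week: Wednesday


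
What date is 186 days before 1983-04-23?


Start: 1983-04-23, subtract 186 days
Back 23 days from April 23 reaches March 31, 1983 -> 163 left
March 1983 has 31 days -> back to February 28, 1983 -> 132 left
February 1983 has 28 days -> back to January 31, 1983 -> 104 left
January 1983 has 31 days -> back to December 31, 1982 -> 73 left
December 1982 has 31 days -> back to November 30, 1982 -> 42 left
November 1982 has 30 days -> back to October 31, 1982 -> 12 left
October 1982: 31 - 12 = 19 -> lands on October 19

Result: 1982-10-19


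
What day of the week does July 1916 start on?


Target: July 1, 1916
Anchor: Jan 1, 1916. With p = 1916 - 1 = 1915: (p + p//4 - p//100 + p//400) mod 7 = (1915 + 478 - 19 + 4) mod 7 = 2378 mod 7 = 5 -> Saturday (Mon=0 ... Sun=6)
Days before July (Jan-Jun): 182 days
Weekday index = (5 + 182) mod 7 = 5

Saturday


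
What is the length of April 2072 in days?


April 2072

30 days


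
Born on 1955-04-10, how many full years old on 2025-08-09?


Birth: 1955-04-10
Reference: 2025-08-09
Year difference: 2025 - 1955 = 70

70 years old


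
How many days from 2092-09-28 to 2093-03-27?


From 2092-09-28 to 2093-03-27
2092-09-28: days before September = 31 + 29 + 31 + 30 + 31 + 30 + 31 + 31 = 244 (2092 is a leap year); day of year = 244 + 28 = 272
2093-03-27: days before March = 31 + 28 = 59 (2093 is not a leap year); day of year = 59 + 27 = 86
Rest of 2092: 366 - 272 = 94
Total = 94 + 86 = 180

180 days


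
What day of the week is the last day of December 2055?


December 2055 has 31 days
Anchor: Jan 1, 2055. With p = 2055 - 1 = 2054: (p + p//4 - p//100 + p//400) mod 7 = (2054 + 513 - 20 + 5) mod 7 = 2552 mod 7 = 4 -> Friday (Mon=0 ... Sun=6)
Days before December (Jan-Nov): 334; December 1 index = (4 + 334) mod 7 = 2 -> Wednesday
Last day offset: 31 - 1 = 30 days
Weekday index = (2 + 30) mod 7 = 4

Friday, December 31


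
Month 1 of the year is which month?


Month 1 of 12

January


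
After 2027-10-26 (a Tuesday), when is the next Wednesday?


Current: Tuesday
Target: Wednesday
Days ahead: 1

Next Wednesday: 2027-10-27


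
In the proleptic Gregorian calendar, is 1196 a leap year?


Gregorian leap year rule: divisible by 4, but not by 100, unless also by 400.
1196 is divisible by 4 but not 100 -> leap year

Yes


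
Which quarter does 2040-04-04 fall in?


Month: April (month 4)
Q1: Jan-Mar, Q2: Apr-Jun, Q3: Jul-Sep, Q4: Oct-Dec

Q2


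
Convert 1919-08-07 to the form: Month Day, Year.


ISO 1919-08-07 parses as year=1919, month=08, day=07
Month 8 -> August

August 7, 1919


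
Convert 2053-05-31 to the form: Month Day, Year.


ISO 2053-05-31 parses as year=2053, month=05, day=31
Month 5 -> May

May 31, 2053


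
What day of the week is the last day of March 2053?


March 2053 has 31 days
Anchor: Jan 1, 2053. With p = 2053 - 1 = 2052: (p + p//4 - p//100 + p//400) mod 7 = (2052 + 513 - 20 + 5) mod 7 = 2550 mod 7 = 2 -> Wednesday (Mon=0 ... Sun=6)
Days before March (Jan-Feb): 59; March 1 index = (2 + 59) mod 7 = 5 -> Saturday
Last day offset: 31 - 1 = 30 days
Weekday index = (5 + 30) mod 7 = 0

Monday, March 31


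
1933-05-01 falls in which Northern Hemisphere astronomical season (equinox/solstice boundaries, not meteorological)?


Date: May 1
Astronomical Spring (approx.; exact equinox/solstice day varies by year): March 20 to June 20
May 1 falls within the Spring window

Spring


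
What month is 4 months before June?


June is month 6
6 - 4 = 2

February


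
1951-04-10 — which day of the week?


Date: April 10, 1951
Anchor: Jan 1, 1951. With p = 1951 - 1 = 1950: (p + p//4 - p//100 + p//400) mod 7 = (1950 + 487 - 19 + 4) mod 7 = 2422 mod 7 = 0 -> Monday (Mon=0 ... Sun=6)
Days before April (Jan-Mar): 90; offset = 90 + 10 - 1 = 99
Weekday index = (0 + 99) mod 7 = 1

Day of the week: Tuesday


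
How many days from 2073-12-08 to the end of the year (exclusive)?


Day of year: 342 of 365
Remaining = 365 - 342

23 days


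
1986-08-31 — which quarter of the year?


Month: August (month 8)
Q1: Jan-Mar, Q2: Apr-Jun, Q3: Jul-Sep, Q4: Oct-Dec

Q3


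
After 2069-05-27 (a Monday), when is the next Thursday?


Current: Monday
Target: Thursday
Days ahead: 3

Next Thursday: 2069-05-30


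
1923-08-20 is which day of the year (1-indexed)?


Date: August 20, 1923
Days in months 1 through 7: 212
Plus 20 days in August

Day of year: 232


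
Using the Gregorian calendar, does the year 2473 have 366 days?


Gregorian leap year rule: divisible by 4, but not by 100, unless also by 400.
2473 is not divisible by 4 -> not a leap year

No


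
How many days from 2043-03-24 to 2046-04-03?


From 2043-03-24 to 2046-04-03
2043-03-24: days before March = 31 + 28 = 59 (2043 is not a leap year); day of year = 59 + 24 = 83
2046-04-03: days before April = 31 + 28 + 31 = 90 (2046 is not a leap year); day of year = 90 + 3 = 93
Rest of 2043: 365 - 83 = 282
Full years 2044 (366), 2045 (365): 731
Total = 282 + 731 + 93 = 1106

1106 days


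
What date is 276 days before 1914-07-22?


Start: 1914-07-22, subtract 276 days
Back 22 days from July 22 reaches June 30, 1914 -> 254 left
June 1914 has 30 days -> back to May 31, 1914 -> 224 left
May 1914 has 31 days -> back to April 30, 1914 -> 193 left
April 1914 has 30 days -> back to March 31, 1914 -> 163 left
March 1914 has 31 days -> back to February 28, 1914 -> 132 left
February 1914 has 28 days -> back to January 31, 1914 -> 104 left
January 1914 has 31 days -> back to December 31, 1913 -> 73 left
December 1913 has 31 days -> back to November 30, 1913 -> 42 left
November 1913 has 30 days -> back to October 31, 1913 -> 12 left
October 1913: 31 - 12 = 19 -> lands on October 19

Result: 1913-10-19


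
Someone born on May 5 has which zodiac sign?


Date: May 5
Conventional tropical zodiac dates: Taurus from April 20 onward; Gemini starts May 21
May 5 falls within the Taurus range

Taurus


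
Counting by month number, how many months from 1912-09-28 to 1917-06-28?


From September 1912 to June 1917
5 years * 12 = 60 months, minus 3 months = 57

57 months


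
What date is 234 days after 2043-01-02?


Start: 2043-01-02, add 234 days
January 2043 has 31 days: 31 - 2 = 29 days to January 31 -> 205 left
February 2043 has 28 days -> 177 left
March 2043 has 31 days -> 146 left
April 2043 has 30 days -> 116 left
May 2043 has 31 days -> 85 left
June 2043 has 30 days -> 55 left
July 2043 has 31 days -> 24 left
August 2043: 24 <= 31 -> lands on August 24

Result: 2043-08-24


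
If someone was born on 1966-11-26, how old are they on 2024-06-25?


Birth: 1966-11-26
Reference: 2024-06-25
Year difference: 2024 - 1966 = 58
Birthday not yet reached in 2024, subtract 1

57 years old


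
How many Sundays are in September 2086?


September 2086 has 30 days
Anchor: Jan 1, 2086. With p = 2086 - 1 = 2085: (p + p//4 - p//100 + p//400) mod 7 = (2085 + 521 - 20 + 5) mod 7 = 2591 mod 7 = 1 -> Tuesday (Mon=0 ... Sun=6)
Days before September (Jan-Aug): 243; September 1 index = (1 + 243) mod 7 = 6 -> Sunday
First Sunday is September 1
Sundays: 1, 8, 15, 22, 29

5 Sundays


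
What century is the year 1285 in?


Century = (year - 1) // 100 + 1
= (1285 - 1) // 100 + 1
= 1284 // 100 + 1
= 12 + 1

13th century


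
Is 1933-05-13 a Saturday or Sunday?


Anchor: Jan 1, 1933. With p = 1933 - 1 = 1932: (p + p//4 - p//100 + p//400) mod 7 = (1932 + 483 - 19 + 4) mod 7 = 2400 mod 7 = 6 -> Sunday (Mon=0 ... Sun=6)
Day of year: 133; offset = 132
Weekday index = (6 + 132) mod 7 = 5 -> Saturday
Weekend days: Saturday, Sunday

Yes


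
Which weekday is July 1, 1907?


Target: July 1, 1907
Anchor: Jan 1, 1907. With p = 1907 - 1 = 1906: (p + p//4 - p//100 + p//400) mod 7 = (1906 + 476 - 19 + 4) mod 7 = 2367 mod 7 = 1 -> Tuesday (Mon=0 ... Sun=6)
Days before July (Jan-Jun): 181 days
Weekday index = (1 + 181) mod 7 = 0

Monday


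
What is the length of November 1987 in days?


November 1987

30 days


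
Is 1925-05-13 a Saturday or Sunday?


Anchor: Jan 1, 1925. With p = 1925 - 1 = 1924: (p + p//4 - p//100 + p//400) mod 7 = (1924 + 481 - 19 + 4) mod 7 = 2390 mod 7 = 3 -> Thursday (Mon=0 ... Sun=6)
Day of year: 133; offset = 132
Weekday index = (3 + 132) mod 7 = 2 -> Wednesday
Weekend days: Saturday, Sunday

No


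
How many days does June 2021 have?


June 2021

30 days


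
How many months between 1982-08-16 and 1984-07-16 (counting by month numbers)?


From August 1982 to July 1984
2 years * 12 = 24 months, minus 1 month = 23

23 months


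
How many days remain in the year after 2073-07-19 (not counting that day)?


Day of year: 200 of 365
Remaining = 365 - 200

165 days


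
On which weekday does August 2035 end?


August 2035 has 31 days
Anchor: Jan 1, 2035. With p = 2035 - 1 = 2034: (p + p//4 - p//100 + p//400) mod 7 = (2034 + 508 - 20 + 5) mod 7 = 2527 mod 7 = 0 -> Monday (Mon=0 ... Sun=6)
Days before August (Jan-Jul): 212; August 1 index = (0 + 212) mod 7 = 2 -> Wednesday
Last day offset: 31 - 1 = 30 days
Weekday index = (2 + 30) mod 7 = 4

Friday, August 31


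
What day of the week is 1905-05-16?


Date: May 16, 1905
Anchor: Jan 1, 1905. With p = 1905 - 1 = 1904: (p + p//4 - p//100 + p//400) mod 7 = (1904 + 476 - 19 + 4) mod 7 = 2365 mod 7 = 6 -> Sunday (Mon=0 ... Sun=6)
Days before May (Jan-Apr): 120; offset = 120 + 16 - 1 = 135
Weekday index = (6 + 135) mod 7 = 1

Day of the week: Tuesday


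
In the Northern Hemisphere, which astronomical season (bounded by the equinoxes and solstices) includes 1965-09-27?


Date: September 27
Astronomical Autumn (approx.; exact equinox/solstice day varies by year): September 22 to December 20
September 27 falls within the Autumn window

Autumn


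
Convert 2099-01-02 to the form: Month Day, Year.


ISO 2099-01-02 parses as year=2099, month=01, day=02
Month 1 -> January

January 2, 2099


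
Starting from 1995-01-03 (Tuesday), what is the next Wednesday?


Current: Tuesday
Target: Wednesday
Days ahead: 1

Next Wednesday: 1995-01-04


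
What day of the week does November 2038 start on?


Target: November 1, 2038
Anchor: Jan 1, 2038. With p = 2038 - 1 = 2037: (p + p//4 - p//100 + p//400) mod 7 = (2037 + 509 - 20 + 5) mod 7 = 2531 mod 7 = 4 -> Friday (Mon=0 ... Sun=6)
Days before November (Jan-Oct): 304 days
Weekday index = (4 + 304) mod 7 = 0

Monday


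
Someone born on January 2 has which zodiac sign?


Date: January 2
Conventional tropical zodiac dates: Capricorn from December 22 onward; Aquarius starts January 20
January 2 falls within the Capricorn range

Capricorn


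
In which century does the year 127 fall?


Century = (year - 1) // 100 + 1
= (127 - 1) // 100 + 1
= 126 // 100 + 1
= 1 + 1

2nd century


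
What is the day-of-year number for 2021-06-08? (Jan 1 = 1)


Date: June 8, 2021
Days in months 1 through 5: 151
Plus 8 days in June

Day of year: 159


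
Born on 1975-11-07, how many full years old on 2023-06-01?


Birth: 1975-11-07
Reference: 2023-06-01
Year difference: 2023 - 1975 = 48
Birthday not yet reached in 2023, subtract 1

47 years old


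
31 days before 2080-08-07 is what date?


Start: 2080-08-07, subtract 31 days
Back 7 days from August 7 reaches July 31, 2080 -> 24 left
July 2080: 31 - 24 = 7 -> lands on July 7

Result: 2080-07-07


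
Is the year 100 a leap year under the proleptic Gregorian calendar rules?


Gregorian leap year rule: divisible by 4, but not by 100, unless also by 400.
100 is divisible by 100 but not 400 -> not a leap year

No


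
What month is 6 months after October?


October is month 10
10 + 6 = 16; wrap: 16 - 12 = 4

April


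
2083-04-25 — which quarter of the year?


Month: April (month 4)
Q1: Jan-Mar, Q2: Apr-Jun, Q3: Jul-Sep, Q4: Oct-Dec

Q2


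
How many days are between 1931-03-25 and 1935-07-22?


From 1931-03-25 to 1935-07-22
1931-03-25: days before March = 31 + 28 = 59 (1931 is not a leap year); day of year = 59 + 25 = 84
1935-07-22: days before July = 31 + 28 + 31 + 30 + 31 + 30 = 181 (1935 is not a leap year); day of year = 181 + 22 = 203
Rest of 1931: 365 - 84 = 281
Full years 1932 (366), 1933 (365), 1934 (365): 1096
Total = 281 + 1096 + 203 = 1580

1580 days


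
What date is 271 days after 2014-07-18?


Start: 2014-07-18, add 271 days
July 2014 has 31 days: 31 - 18 = 13 days to July 31 -> 258 left
August 2014 has 31 days -> 227 left
September 2014 has 30 days -> 197 left
October 2014 has 31 days -> 166 left
November 2014 has 30 days -> 136 left
December 2014 has 31 days -> 105 left
January 2015 has 31 days -> 74 left
February 2015 has 28 days -> 46 left
March 2015 has 31 days -> 15 left
April 2015: 15 <= 30 -> lands on April 15

Result: 2015-04-15


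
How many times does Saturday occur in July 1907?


July 1907 has 31 days
Anchor: Jan 1, 1907. With p = 1907 - 1 = 1906: (p + p//4 - p//100 + p//400) mod 7 = (1906 + 476 - 19 + 4) mod 7 = 2367 mod 7 = 1 -> Tuesday (Mon=0 ... Sun=6)
Days before July (Jan-Jun): 181; July 1 index = (1 + 181) mod 7 = 0 -> Monday
First Saturday is July 6
Saturdays: 6, 13, 20, 27

4 Saturdays


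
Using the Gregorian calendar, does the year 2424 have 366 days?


Gregorian leap year rule: divisible by 4, but not by 100, unless also by 400.
2424 is divisible by 4 but not 100 -> leap year

Yes


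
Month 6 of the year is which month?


Month 6 of 12

June


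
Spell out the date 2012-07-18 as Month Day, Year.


ISO 2012-07-18 parses as year=2012, month=07, day=18
Month 7 -> July

July 18, 2012


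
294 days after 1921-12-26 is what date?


Start: 1921-12-26, add 294 days
December 1921 has 31 days: 31 - 26 = 5 days to December 31 -> 289 left
January 1922 has 31 days -> 258 left
February 1922 has 28 days -> 230 left
March 1922 has 31 days -> 199 left
April 1922 has 30 days -> 169 left
May 1922 has 31 days -> 138 left
June 1922 has 30 days -> 108 left
July 1922 has 31 days -> 77 left
August 1922 has 31 days -> 46 left
September 1922 has 30 days -> 16 left
October 1922: 16 <= 31 -> lands on October 16

Result: 1922-10-16


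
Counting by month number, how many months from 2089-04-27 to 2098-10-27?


From April 2089 to October 2098
9 years * 12 = 108 months, plus 6 months = 114

114 months


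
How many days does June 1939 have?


June 1939

30 days


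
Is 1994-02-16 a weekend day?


Anchor: Jan 1, 1994. With p = 1994 - 1 = 1993: (p + p//4 - p//100 + p//400) mod 7 = (1993 + 498 - 19 + 4) mod 7 = 2476 mod 7 = 5 -> Saturday (Mon=0 ... Sun=6)
Day of year: 47; offset = 46
Weekday index = (5 + 46) mod 7 = 2 -> Wednesday
Weekend days: Saturday, Sunday

No


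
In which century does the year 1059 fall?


Century = (year - 1) // 100 + 1
= (1059 - 1) // 100 + 1
= 1058 // 100 + 1
= 10 + 1

11th century


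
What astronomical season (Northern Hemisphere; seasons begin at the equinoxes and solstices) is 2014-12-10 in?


Date: December 10
Astronomical Autumn (approx.; exact equinox/solstice day varies by year): September 22 to December 20
December 10 falls within the Autumn window

Autumn


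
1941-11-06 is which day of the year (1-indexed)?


Date: November 6, 1941
Days in months 1 through 10: 304
Plus 6 days in November

Day of year: 310


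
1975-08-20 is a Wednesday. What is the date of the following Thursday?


Current: Wednesday
Target: Thursday
Days ahead: 1

Next Thursday: 1975-08-21


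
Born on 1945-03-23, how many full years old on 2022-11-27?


Birth: 1945-03-23
Reference: 2022-11-27
Year difference: 2022 - 1945 = 77

77 years old


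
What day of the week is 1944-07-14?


Date: July 14, 1944
Anchor: Jan 1, 1944. With p = 1944 - 1 = 1943: (p + p//4 - p//100 + p//400) mod 7 = (1943 + 485 - 19 + 4) mod 7 = 2413 mod 7 = 5 -> Saturday (Mon=0 ... Sun=6)
Days before July (Jan-Jun): 182; offset = 182 + 14 - 1 = 195
Weekday index = (5 + 195) mod 7 = 4

Day of the week: Friday


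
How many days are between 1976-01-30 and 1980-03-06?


From 1976-01-30 to 1980-03-06
1976-01-30: day of year = 30
1980-03-06: days before March = 31 + 29 = 60 (1980 is a leap year); day of year = 60 + 6 = 66
Rest of 1976: 366 - 30 = 336
Full years 1977 (365), 1978 (365), 1979 (365): 1095
Total = 336 + 1095 + 66 = 1497

1497 days


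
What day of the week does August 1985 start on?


Target: August 1, 1985
Anchor: Jan 1, 1985. With p = 1985 - 1 = 1984: (p + p//4 - p//100 + p//400) mod 7 = (1984 + 496 - 19 + 4) mod 7 = 2465 mod 7 = 1 -> Tuesday (Mon=0 ... Sun=6)
Days before August (Jan-Jul): 212 days
Weekday index = (1 + 212) mod 7 = 3

Thursday


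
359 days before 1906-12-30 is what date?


Start: 1906-12-30, subtract 359 days
Back 30 days from December 30 reaches November 30, 1906 -> 329 left
November 1906 has 30 days -> back to October 31, 1906 -> 299 left
October 1906 has 31 days -> back to September 30, 1906 -> 268 left
September 1906 has 30 days -> back to August 31, 1906 -> 238 left
August 1906 has 31 days -> back to July 31, 1906 -> 207 left
July 1906 has 31 days -> back to June 30, 1906 -> 176 left
June 1906 has 30 days -> back to May 31, 1906 -> 146 left
May 1906 has 31 days -> back to April 30, 1906 -> 115 left
April 1906 has 30 days -> back to March 31, 1906 -> 85 left
March 1906 has 31 days -> back to February 28, 1906 -> 54 left
February 1906 has 28 days -> back to January 31, 1906 -> 26 left
January 1906: 31 - 26 = 5 -> lands on January 5

Result: 1906-01-05


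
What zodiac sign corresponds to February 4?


Date: February 4
Conventional tropical zodiac dates: Aquarius from January 20 onward; Pisces starts February 19
February 4 falls within the Aquarius range

Aquarius


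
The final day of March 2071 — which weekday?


March 2071 has 31 days
Anchor: Jan 1, 2071. With p = 2071 - 1 = 2070: (p + p//4 - p//100 + p//400) mod 7 = (2070 + 517 - 20 + 5) mod 7 = 2572 mod 7 = 3 -> Thursday (Mon=0 ... Sun=6)
Days before March (Jan-Feb): 59; March 1 index = (3 + 59) mod 7 = 6 -> Sunday
Last day offset: 31 - 1 = 30 days
Weekday index = (6 + 30) mod 7 = 1

Tuesday, March 31


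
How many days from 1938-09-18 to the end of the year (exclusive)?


Day of year: 261 of 365
Remaining = 365 - 261

104 days


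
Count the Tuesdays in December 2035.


December 2035 has 31 days
Anchor: Jan 1, 2035. With p = 2035 - 1 = 2034: (p + p//4 - p//100 + p//400) mod 7 = (2034 + 508 - 20 + 5) mod 7 = 2527 mod 7 = 0 -> Monday (Mon=0 ... Sun=6)
Days before December (Jan-Nov): 334; December 1 index = (0 + 334) mod 7 = 5 -> Saturday
First Tuesday is December 4
Tuesdays: 4, 11, 18, 25

4 Tuesdays


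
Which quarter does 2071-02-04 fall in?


Month: February (month 2)
Q1: Jan-Mar, Q2: Apr-Jun, Q3: Jul-Sep, Q4: Oct-Dec

Q1


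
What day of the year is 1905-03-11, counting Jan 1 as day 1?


Date: March 11, 1905
Days in months 1 through 2: 59
Plus 11 days in March

Day of year: 70


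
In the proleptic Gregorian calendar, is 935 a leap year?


Gregorian leap year rule: divisible by 4, but not by 100, unless also by 400.
935 is not divisible by 4 -> not a leap year

No


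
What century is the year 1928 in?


Century = (year - 1) // 100 + 1
= (1928 - 1) // 100 + 1
= 1927 // 100 + 1
= 19 + 1

20th century


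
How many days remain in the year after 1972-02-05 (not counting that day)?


Day of year: 36 of 366
Remaining = 366 - 36

330 days


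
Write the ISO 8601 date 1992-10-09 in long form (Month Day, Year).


ISO 1992-10-09 parses as year=1992, month=10, day=09
Month 10 -> October

October 9, 1992


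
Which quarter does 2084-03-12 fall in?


Month: March (month 3)
Q1: Jan-Mar, Q2: Apr-Jun, Q3: Jul-Sep, Q4: Oct-Dec

Q1


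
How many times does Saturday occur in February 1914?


February 1914 has 28 days
Anchor: Jan 1, 1914. With p = 1914 - 1 = 1913: (p + p//4 - p//100 + p//400) mod 7 = (1913 + 478 - 19 + 4) mod 7 = 2376 mod 7 = 3 -> Thursday (Mon=0 ... Sun=6)
Days before February (Jan): 31; February 1 index = (3 + 31) mod 7 = 6 -> Sunday
First Saturday is February 7
Saturdays: 7, 14, 21, 28

4 Saturdays


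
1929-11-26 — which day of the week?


Date: November 26, 1929
Anchor: Jan 1, 1929. With p = 1929 - 1 = 1928: (p + p//4 - p//100 + p//400) mod 7 = (1928 + 482 - 19 + 4) mod 7 = 2395 mod 7 = 1 -> Tuesday (Mon=0 ... Sun=6)
Days before November (Jan-Oct): 304; offset = 304 + 26 - 1 = 329
Weekday index = (1 + 329) mod 7 = 1

Day of the week: Tuesday


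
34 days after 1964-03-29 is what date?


Start: 1964-03-29, add 34 days
March 1964 has 31 days: 31 - 29 = 2 days to March 31 -> 32 left
April 1964 has 30 days -> 2 left
May 1964: 2 <= 31 -> lands on May 2

Result: 1964-05-02


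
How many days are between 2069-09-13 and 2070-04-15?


From 2069-09-13 to 2070-04-15
2069-09-13: days before September = 31 + 28 + 31 + 30 + 31 + 30 + 31 + 31 = 243 (2069 is not a leap year); day of year = 243 + 13 = 256
2070-04-15: days before April = 31 + 28 + 31 = 90 (2070 is not a leap year); day of year = 90 + 15 = 105
Rest of 2069: 365 - 256 = 109
Total = 109 + 105 = 214

214 days
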